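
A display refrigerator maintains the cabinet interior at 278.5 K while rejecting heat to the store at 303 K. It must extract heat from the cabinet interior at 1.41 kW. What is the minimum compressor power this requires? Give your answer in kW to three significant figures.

The reservoir spacing is ΔT = 303 − 278.5 = 24.50 K.
COP_Carnot = T_C/ΔT = 278.50/24.50 = 11.37.
Ẇ_min = Q̇/COP_Carnot = 1.410/11.37 = 0.1240 kW.

0.124 kW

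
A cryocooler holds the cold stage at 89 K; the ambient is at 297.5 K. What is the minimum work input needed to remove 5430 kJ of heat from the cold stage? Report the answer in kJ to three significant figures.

12700 kJ

The reservoir spacing is ΔT = 297.5 − 89 = 208.5 K.
The reversible limit is COP_R = T_C/ΔT = 0.4269, so W_min = Q_C/COP = Q_C·ΔT/T_C.
W_min = 5430 × 208.5/89.00 = 12720 kJ.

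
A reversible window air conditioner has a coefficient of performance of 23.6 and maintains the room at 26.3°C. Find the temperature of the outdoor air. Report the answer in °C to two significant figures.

COP_R = T_C/(T_H − T_C) gives T_H − T_C = T_C/COP.
With T_C = 299.45 K, T_H = 299.45 × (1 + 1/23.6) = 312.14 K.
Converting, 312.14 K = 38.99°C.

39 °C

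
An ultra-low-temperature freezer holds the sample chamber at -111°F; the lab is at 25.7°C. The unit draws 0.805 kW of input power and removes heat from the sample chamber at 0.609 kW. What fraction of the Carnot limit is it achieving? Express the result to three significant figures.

COP_actual = Q̇_C/Ẇ = 0.6090/0.8050 = 0.7565.
In absolute terms T_C = 193.71 K and T_H = 298.85 K, so ΔT = 105.1 K.
COP_Carnot = T_C/ΔT = 193.71/105.1 = 1.842.
η_II = COP_actual/COP_Carnot = 0.7565/1.842 = 0.4106.

0.411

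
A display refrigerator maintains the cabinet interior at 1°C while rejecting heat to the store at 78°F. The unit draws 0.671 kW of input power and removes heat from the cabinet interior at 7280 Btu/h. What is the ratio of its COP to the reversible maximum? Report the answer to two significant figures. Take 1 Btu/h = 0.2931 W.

Converting, Q̇_C = 7280 Btu/h = 2.134 kW, so COP_actual = Q̇_C/Ẇ = 2.134/0.6710 = 3.180.
In absolute terms T_C = 274.15 K and T_H = 298.71 K, so ΔT = 24.56 K.
COP_Carnot = T_C/ΔT = 274.15/24.56 = 11.16.
η_II = COP_actual/COP_Carnot = 3.180/11.16 = 0.2848.

0.28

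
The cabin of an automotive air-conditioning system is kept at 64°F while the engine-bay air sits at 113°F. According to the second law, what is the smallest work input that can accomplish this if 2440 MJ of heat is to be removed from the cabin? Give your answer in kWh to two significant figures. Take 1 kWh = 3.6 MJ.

63 kWh

In absolute terms T_C = 290.93 K and T_H = 318.15 K, so ΔT = 27.22 K.
The reversible limit is COP_R = T_C/ΔT = 10.69, so W_min = Q_C/COP = Q_C·ΔT/T_C.
W_min = 2440 × 27.22/290.93 = 228.3 MJ = 63.42 kWh.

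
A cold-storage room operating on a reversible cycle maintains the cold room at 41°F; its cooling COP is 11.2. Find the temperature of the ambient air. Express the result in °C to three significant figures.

COP_R = T_C/(T_H − T_C) gives T_H − T_C = T_C/COP.
With T_C = 278.15 K, T_H = 278.15 × (1 + 1/11.2) = 302.98 K.
Converting, 302.98 K = 29.83°C.

29.8 °C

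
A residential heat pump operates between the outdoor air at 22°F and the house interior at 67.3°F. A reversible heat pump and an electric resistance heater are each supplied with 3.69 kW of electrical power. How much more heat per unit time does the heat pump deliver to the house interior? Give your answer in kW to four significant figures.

In absolute terms T_C = 267.59 K and T_H = 292.76 K, so ΔT = 25.17 K.
COP_Carnot = T_H/ΔT = 292.76/25.17 = 11.63.
The heat pump delivers Q̇_H = COP × Ẇ = 42.93 kW; the resistance heater delivers Ẇ = 3.690 kW.
Extra = (COP − 1)·Ẇ = 39.24 kW.

39.24 kW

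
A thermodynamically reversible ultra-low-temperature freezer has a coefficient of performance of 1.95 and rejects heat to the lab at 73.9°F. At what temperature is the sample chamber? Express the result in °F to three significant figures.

-107 °F

For a Carnot refrigerator COP_R = T_C/(T_H − T_C), so T_C = COP·T_H/(1 + COP).
With T_H = 296.43 K, T_C = 1.95 × 296.43/2.950 = 195.94 K.
Converting, 195.94 K = -106.97°F.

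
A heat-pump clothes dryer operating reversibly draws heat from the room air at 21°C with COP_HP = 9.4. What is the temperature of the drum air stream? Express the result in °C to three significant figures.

COP_HP = T_H/(T_H − T_C) rearranges to T_H = COP·T_C/(COP − 1).
With T_C = 294.15 K, T_H = 9.4 × 294.15/8.400 = 329.17 K.
Converting, 329.17 K = 56.02°C.

56.0 °C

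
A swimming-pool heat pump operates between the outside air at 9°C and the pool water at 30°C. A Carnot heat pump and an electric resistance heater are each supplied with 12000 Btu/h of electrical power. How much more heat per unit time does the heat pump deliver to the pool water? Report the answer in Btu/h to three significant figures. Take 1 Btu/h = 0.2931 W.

In absolute terms T_C = 282.15 K and T_H = 303.15 K, so ΔT = 21.00 K.
COP_Carnot = T_H/ΔT = 303.15/21.00 = 14.44.
The heat pump delivers Q̇_H = COP × Ẇ = 173200 Btu/h; the resistance heater delivers Ẇ = 12000 Btu/h.
Extra = (COP − 1)·Ẇ = 161200 Btu/h.

161000 Btu/h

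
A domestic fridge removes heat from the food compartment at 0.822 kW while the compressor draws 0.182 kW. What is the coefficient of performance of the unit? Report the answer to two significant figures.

The first law gives Q̇_H = Q̇_C + Ẇ, so the three rates are Q̇_C = 0.8220, Q̇_H = 1.004, Ẇ = 0.1820 kW.
COP_R = Q̇_C/Ẇ = 0.8220/0.1820 = 4.516.

4.5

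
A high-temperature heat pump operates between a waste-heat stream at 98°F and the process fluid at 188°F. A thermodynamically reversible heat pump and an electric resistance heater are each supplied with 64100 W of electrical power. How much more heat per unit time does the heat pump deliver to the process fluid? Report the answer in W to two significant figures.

400000 W

In absolute terms T_C = 309.82 K and T_H = 359.82 K, so ΔT = 50.00 K.
COP_Carnot = T_H/ΔT = 359.82/50.00 = 7.196.
The heat pump delivers Q̇_H = COP × Ẇ = 461300 W; the resistance heater delivers Ẇ = 64100 W.
Extra = (COP − 1)·Ẇ = 397200 W.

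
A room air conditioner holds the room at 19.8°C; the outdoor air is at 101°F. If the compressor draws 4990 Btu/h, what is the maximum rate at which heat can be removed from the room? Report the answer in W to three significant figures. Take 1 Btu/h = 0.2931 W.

In absolute terms T_C = 292.95 K and T_H = 311.48 K, so ΔT = 18.53 K.
COP_Carnot = T_C/ΔT = 292.95/18.53 = 15.81.
Q̇_max = COP_Carnot × Ẇ = 15.81 × 4990 Btu/h = 78880 Btu/h = 23120 W.

23100 W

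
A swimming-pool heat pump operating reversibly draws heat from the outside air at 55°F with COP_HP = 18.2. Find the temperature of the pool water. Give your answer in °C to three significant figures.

29.4 °C

COP_HP = T_H/(T_H − T_C) rearranges to T_H = COP·T_C/(COP − 1).
With T_C = 285.93 K, T_H = 18.2 × 285.93/17.20 = 302.55 K.
Converting, 302.55 K = 29.40°C.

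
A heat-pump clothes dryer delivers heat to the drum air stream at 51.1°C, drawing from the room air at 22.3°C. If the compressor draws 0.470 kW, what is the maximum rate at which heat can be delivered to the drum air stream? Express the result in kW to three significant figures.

In absolute terms T_C = 295.45 K and T_H = 324.25 K, so ΔT = 28.80 K.
COP_Carnot = T_H/ΔT = 324.25/28.80 = 11.26.
Q̇_max = COP_Carnot × Ẇ = 11.26 × 0.4700 kW = 5.292 kW.

5.29 kW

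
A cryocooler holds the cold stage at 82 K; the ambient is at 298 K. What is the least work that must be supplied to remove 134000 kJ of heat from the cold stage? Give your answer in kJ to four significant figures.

353000 kJ

The reservoir spacing is ΔT = 298 − 82 = 216.0 K.
The reversible limit is COP_R = T_C/ΔT = 0.3796, so W_min = Q_C/COP = Q_C·ΔT/T_C.
W_min = 134000 × 216.0/82.00 = 353000 kJ.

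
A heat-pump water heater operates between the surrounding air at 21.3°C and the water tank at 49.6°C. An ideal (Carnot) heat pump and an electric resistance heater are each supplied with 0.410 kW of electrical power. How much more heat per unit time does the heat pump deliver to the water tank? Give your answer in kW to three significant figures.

4.27 kW

In absolute terms T_C = 294.45 K and T_H = 322.75 K, so ΔT = 28.30 K.
COP_Carnot = T_H/ΔT = 322.75/28.30 = 11.40.
The heat pump delivers Q̇_H = COP × Ẇ = 4.676 kW; the resistance heater delivers Ẇ = 0.4100 kW.
Extra = (COP − 1)·Ẇ = 4.266 kW.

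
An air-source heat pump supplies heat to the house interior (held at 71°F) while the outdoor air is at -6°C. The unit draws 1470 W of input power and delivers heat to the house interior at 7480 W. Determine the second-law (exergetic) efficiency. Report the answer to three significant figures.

0.478

COP_actual = Q̇_H/Ẇ = 7480/1470 = 5.088.
In absolute terms T_C = 267.15 K and T_H = 294.82 K, so ΔT = 27.67 K.
COP_Carnot = T_H/ΔT = 294.82/27.67 = 10.66.
η_II = COP_actual/COP_Carnot = 5.088/10.66 = 0.4775.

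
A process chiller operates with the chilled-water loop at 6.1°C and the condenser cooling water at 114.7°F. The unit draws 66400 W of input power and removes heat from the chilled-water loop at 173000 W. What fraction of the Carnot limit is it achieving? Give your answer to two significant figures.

0.37

COP_actual = Q̇_C/Ẇ = 173000/66400 = 2.605.
In absolute terms T_C = 279.25 K and T_H = 319.09 K, so ΔT = 39.84 K.
COP_Carnot = T_C/ΔT = 279.25/39.84 = 7.009.
η_II = COP_actual/COP_Carnot = 2.605/7.009 = 0.3718.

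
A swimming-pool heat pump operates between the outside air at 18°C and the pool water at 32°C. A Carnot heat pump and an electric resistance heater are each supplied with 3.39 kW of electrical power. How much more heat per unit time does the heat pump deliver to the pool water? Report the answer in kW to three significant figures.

In absolute terms T_C = 291.15 K and T_H = 305.15 K, so ΔT = 14.00 K.
COP_Carnot = T_H/ΔT = 305.15/14.00 = 21.80.
The heat pump delivers Q̇_H = COP × Ẇ = 73.89 kW; the resistance heater delivers Ẇ = 3.390 kW.
Extra = (COP − 1)·Ẇ = 70.50 kW.

70.5 kW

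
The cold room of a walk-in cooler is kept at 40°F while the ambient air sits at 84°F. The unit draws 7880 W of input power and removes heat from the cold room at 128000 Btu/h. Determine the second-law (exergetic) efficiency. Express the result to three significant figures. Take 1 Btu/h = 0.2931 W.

Converting, Q̇_C = 128000 Btu/h = 37520 W, so COP_actual = Q̇_C/Ẇ = 37520/7880 = 4.761.
In absolute terms T_C = 277.59 K and T_H = 302.04 K, so ΔT = 24.44 K.
COP_Carnot = T_C/ΔT = 277.59/24.44 = 11.36.
η_II = COP_actual/COP_Carnot = 4.761/11.36 = 0.4192.

0.419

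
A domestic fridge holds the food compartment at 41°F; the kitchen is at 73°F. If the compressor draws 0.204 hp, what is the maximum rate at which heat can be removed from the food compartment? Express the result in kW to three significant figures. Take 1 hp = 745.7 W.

2.38 kW

In absolute terms T_C = 278.15 K and T_H = 295.93 K, so ΔT = 17.78 K.
COP_Carnot = T_C/ΔT = 278.15/17.78 = 15.65.
Q̇_max = COP_Carnot × Ẇ = 15.65 × 0.2040 hp = 3.192 hp = 2.380 kW.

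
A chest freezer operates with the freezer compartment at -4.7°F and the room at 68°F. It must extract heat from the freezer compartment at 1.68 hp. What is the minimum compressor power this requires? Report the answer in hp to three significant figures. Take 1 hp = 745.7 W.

In absolute terms T_C = 252.76 K and T_H = 293.15 K, so ΔT = 40.39 K.
COP_Carnot = T_C/ΔT = 252.76/40.39 = 6.258.
Ẇ_min = Q̇/COP_Carnot = 1.680/6.258 = 0.2684 hp.

0.268 hp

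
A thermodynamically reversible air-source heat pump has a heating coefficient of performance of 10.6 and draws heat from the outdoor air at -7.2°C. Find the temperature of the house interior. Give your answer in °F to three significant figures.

COP_HP = T_H/(T_H − T_C) rearranges to T_H = COP·T_C/(COP − 1).
With T_C = 265.95 K, T_H = 10.6 × 265.95/9.600 = 293.65 K.
Converting, 293.65 K = 68.91°F.

68.9 °F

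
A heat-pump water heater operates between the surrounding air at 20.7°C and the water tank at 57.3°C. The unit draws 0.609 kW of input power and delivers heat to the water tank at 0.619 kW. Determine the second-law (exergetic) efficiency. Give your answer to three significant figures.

COP_actual = Q̇_H/Ẇ = 0.6190/0.6090 = 1.016.
In absolute terms T_C = 293.85 K and T_H = 330.45 K, so ΔT = 36.60 K.
COP_Carnot = T_H/ΔT = 330.45/36.60 = 9.029.
η_II = COP_actual/COP_Carnot = 1.016/9.029 = 0.1126.

0.113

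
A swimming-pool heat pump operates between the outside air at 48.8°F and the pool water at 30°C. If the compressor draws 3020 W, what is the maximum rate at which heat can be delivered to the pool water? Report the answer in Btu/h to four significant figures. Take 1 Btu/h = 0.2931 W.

In absolute terms T_C = 282.48 K and T_H = 303.15 K, so ΔT = 20.67 K.
COP_Carnot = T_H/ΔT = 303.15/20.67 = 14.67.
Q̇_max = COP_Carnot × Ẇ = 14.67 × 3020 W = 44300 W = 151100 Btu/h.

151100 Btu/h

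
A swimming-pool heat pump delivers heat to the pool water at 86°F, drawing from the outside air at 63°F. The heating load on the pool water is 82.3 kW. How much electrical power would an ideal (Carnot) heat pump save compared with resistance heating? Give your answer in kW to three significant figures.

78.8 kW

In absolute terms T_C = 290.37 K and T_H = 303.15 K, so ΔT = 12.78 K.
COP_Carnot = T_H/ΔT = 303.15/12.78 = 23.72.
Resistance heating needs Ẇ_res = Q̇_H = 82.30 kW; the reversible heat pump needs only Ẇ_hp = Q̇_H/COP = 3.469 kW.
Saving = 82.30 − 3.469 = 78.83 kW.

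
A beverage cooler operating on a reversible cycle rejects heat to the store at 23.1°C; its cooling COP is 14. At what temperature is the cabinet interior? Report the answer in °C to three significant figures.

3.35 °C

For a Carnot refrigerator COP_R = T_C/(T_H − T_C), so T_C = COP·T_H/(1 + COP).
With T_H = 296.25 K, T_C = 14 × 296.25/15.00 = 276.50 K.
Converting, 276.50 K = 3.35°C.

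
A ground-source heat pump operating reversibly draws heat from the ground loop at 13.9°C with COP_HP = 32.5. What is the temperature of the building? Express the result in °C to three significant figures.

COP_HP = T_H/(T_H − T_C) rearranges to T_H = COP·T_C/(COP − 1).
With T_C = 287.05 K, T_H = 32.5 × 287.05/31.50 = 296.16 K.
Converting, 296.16 K = 23.01°C.

23.0 °C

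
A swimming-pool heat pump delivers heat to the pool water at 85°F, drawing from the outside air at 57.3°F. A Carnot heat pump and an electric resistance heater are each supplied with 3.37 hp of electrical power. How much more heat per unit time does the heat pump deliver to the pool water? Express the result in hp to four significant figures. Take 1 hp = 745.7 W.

In absolute terms T_C = 287.21 K and T_H = 302.59 K, so ΔT = 15.39 K.
COP_Carnot = T_H/ΔT = 302.59/15.39 = 19.66.
The heat pump delivers Q̇_H = COP × Ẇ = 66.26 hp; the resistance heater delivers Ẇ = 3.370 hp.
Extra = (COP − 1)·Ẇ = 62.89 hp.

62.89 hp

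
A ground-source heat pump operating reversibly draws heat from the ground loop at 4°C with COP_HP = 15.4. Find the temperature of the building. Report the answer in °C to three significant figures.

23.2 °C

COP_HP = T_H/(T_H − T_C) rearranges to T_H = COP·T_C/(COP − 1).
With T_C = 277.15 K, T_H = 15.4 × 277.15/14.40 = 296.40 K.
Converting, 296.40 K = 23.25°C.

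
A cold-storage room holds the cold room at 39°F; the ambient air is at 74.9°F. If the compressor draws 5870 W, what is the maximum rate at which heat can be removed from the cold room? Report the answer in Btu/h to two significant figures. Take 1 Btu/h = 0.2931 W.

In absolute terms T_C = 277.04 K and T_H = 296.98 K, so ΔT = 19.94 K.
COP_Carnot = T_C/ΔT = 277.04/19.94 = 13.89.
Q̇_max = COP_Carnot × Ẇ = 13.89 × 5870 W = 81540 W = 278200 Btu/h.

280000 Btu/h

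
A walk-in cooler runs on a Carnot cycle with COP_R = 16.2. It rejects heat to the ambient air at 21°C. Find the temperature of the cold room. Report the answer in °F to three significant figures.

For a Carnot refrigerator COP_R = T_C/(T_H − T_C), so T_C = COP·T_H/(1 + COP).
With T_H = 294.15 K, T_C = 16.2 × 294.15/17.20 = 277.05 K.
Converting, 277.05 K = 39.02°F.

39.0 °F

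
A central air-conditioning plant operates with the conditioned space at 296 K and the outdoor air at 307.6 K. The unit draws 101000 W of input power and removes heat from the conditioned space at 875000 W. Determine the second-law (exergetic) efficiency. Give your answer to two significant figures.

COP_actual = Q̇_C/Ẇ = 875000/101000 = 8.663.
The reservoir spacing is ΔT = 307.6 − 296 = 11.60 K.
COP_Carnot = T_C/ΔT = 296.00/11.60 = 25.52.
η_II = COP_actual/COP_Carnot = 8.663/25.52 = 0.3395.

0.34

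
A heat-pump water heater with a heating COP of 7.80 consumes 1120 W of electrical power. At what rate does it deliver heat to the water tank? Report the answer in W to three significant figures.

Q̇_H = COP_HP × Ẇ = 7.80 × 1120 = 8736 W.

8740 W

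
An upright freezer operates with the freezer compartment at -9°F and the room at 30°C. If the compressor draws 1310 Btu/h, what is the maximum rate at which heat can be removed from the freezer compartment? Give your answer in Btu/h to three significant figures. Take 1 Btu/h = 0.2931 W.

6210 Btu/h

In absolute terms T_C = 250.37 K and T_H = 303.15 K, so ΔT = 52.78 K.
COP_Carnot = T_C/ΔT = 250.37/52.78 = 4.744.
Q̇_max = COP_Carnot × Ẇ = 4.744 × 1310 Btu/h = 6215 Btu/h.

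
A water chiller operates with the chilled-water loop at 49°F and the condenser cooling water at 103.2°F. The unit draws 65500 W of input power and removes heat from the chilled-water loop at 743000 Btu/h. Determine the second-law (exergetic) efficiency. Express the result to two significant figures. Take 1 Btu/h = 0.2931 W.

Converting, Q̇_C = 743000 Btu/h = 217800 W, so COP_actual = Q̇_C/Ẇ = 217800/65500 = 3.325.
In absolute terms T_C = 282.59 K and T_H = 312.71 K, so ΔT = 30.11 K.
COP_Carnot = T_C/ΔT = 282.59/30.11 = 9.385.
η_II = COP_actual/COP_Carnot = 3.325/9.385 = 0.3543.

0.35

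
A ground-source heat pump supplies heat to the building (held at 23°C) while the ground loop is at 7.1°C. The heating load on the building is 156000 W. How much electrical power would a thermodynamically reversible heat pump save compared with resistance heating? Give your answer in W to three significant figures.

In absolute terms T_C = 280.25 K and T_H = 296.15 K, so ΔT = 15.90 K.
COP_Carnot = T_H/ΔT = 296.15/15.90 = 18.63.
Resistance heating needs Ẇ_res = Q̇_H = 156000 W; the reversible heat pump needs only Ẇ_hp = Q̇_H/COP = 8375 W.
Saving = 156000 − 8375 = 147600 W.

148000 W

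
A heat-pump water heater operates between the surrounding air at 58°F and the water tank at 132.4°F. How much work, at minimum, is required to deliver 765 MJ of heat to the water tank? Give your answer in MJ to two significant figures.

96 MJ

In absolute terms T_C = 287.59 K and T_H = 328.93 K, so ΔT = 41.33 K.
The reversible limit is COP_HP = T_H/ΔT = 7.958, so W_min = Q_H/COP = Q_H·ΔT/T_H.
W_min = 765.0 × 41.33/328.93 = 96.13 MJ.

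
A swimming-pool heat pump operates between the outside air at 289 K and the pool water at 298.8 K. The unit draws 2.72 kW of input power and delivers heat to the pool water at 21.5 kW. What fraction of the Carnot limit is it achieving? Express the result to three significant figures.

COP_actual = Q̇_H/Ẇ = 21.50/2.720 = 7.904.
The reservoir spacing is ΔT = 298.8 − 289 = 9.800 K.
COP_Carnot = T_H/ΔT = 298.80/9.800 = 30.49.
η_II = COP_actual/COP_Carnot = 7.904/30.49 = 0.2592.

0.259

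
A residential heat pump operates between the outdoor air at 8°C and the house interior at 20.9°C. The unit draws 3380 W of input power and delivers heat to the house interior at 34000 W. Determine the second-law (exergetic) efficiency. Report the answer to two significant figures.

0.44

COP_actual = Q̇_H/Ẇ = 34000/3380 = 10.06.
In absolute terms T_C = 281.15 K and T_H = 294.05 K, so ΔT = 12.90 K.
COP_Carnot = T_H/ΔT = 294.05/12.90 = 22.79.
η_II = COP_actual/COP_Carnot = 10.06/22.79 = 0.4413.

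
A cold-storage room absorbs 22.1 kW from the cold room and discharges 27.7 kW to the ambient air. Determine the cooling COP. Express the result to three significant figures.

3.95

The first law gives Q̇_H = Q̇_C + Ẇ, so the three rates are Q̇_C = 22.10, Q̇_H = 27.70, Ẇ = 5.600 kW.
COP_R = Q̇_C/Ẇ = 22.10/5.600 = 3.946.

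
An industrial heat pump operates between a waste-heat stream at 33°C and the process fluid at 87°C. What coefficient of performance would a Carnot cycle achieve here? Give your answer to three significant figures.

In absolute terms T_C = 306.15 K and T_H = 360.15 K, so ΔT = 54.00 K.
For a reversible cycle, COP_Carnot = T_H/ΔT = 360.15/54.00 = 6.669.

6.67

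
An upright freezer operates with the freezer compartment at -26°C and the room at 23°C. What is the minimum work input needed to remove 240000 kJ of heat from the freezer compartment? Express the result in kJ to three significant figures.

In absolute terms T_C = 247.15 K and T_H = 296.15 K, so ΔT = 49.00 K.
The reversible limit is COP_R = T_C/ΔT = 5.044, so W_min = Q_C/COP = Q_C·ΔT/T_C.
W_min = 240000 × 49.00/247.15 = 47580 kJ.

47600 kJ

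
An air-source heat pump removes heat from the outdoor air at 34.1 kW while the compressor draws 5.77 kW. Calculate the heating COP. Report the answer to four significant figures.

The first law gives Q̇_H = Q̇_C + Ẇ, so the three rates are Q̇_C = 34.10, Q̇_H = 39.87, Ẇ = 5.770 kW.
COP_HP = Q̇_H/Ẇ = 39.87/5.770 = 6.910.

6.910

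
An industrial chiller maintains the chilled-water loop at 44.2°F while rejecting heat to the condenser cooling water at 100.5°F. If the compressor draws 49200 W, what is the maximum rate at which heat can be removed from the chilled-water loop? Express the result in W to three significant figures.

In absolute terms T_C = 279.93 K and T_H = 311.21 K, so ΔT = 31.28 K.
COP_Carnot = T_C/ΔT = 279.93/31.28 = 8.950.
Q̇_max = COP_Carnot × Ẇ = 8.950 × 49200 W = 440300 W.

440000 W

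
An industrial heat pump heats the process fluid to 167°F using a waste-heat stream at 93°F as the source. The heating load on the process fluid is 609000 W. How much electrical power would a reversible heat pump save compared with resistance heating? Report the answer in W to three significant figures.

In absolute terms T_C = 307.04 K and T_H = 348.15 K, so ΔT = 41.11 K.
COP_Carnot = T_H/ΔT = 348.15/41.11 = 8.469.
Resistance heating needs Ẇ_res = Q̇_H = 609000 W; the reversible heat pump needs only Ẇ_hp = Q̇_H/COP = 71910 W.
Saving = 609000 − 71910 = 537100 W.

537000 W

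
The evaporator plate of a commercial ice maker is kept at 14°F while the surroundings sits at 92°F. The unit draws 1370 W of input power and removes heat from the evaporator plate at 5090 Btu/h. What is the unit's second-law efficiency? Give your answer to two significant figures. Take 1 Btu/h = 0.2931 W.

0.18

Converting, Q̇_C = 5090 Btu/h = 1492 W, so COP_actual = Q̇_C/Ẇ = 1492/1370 = 1.089.
In absolute terms T_C = 263.15 K and T_H = 306.48 K, so ΔT = 43.33 K.
COP_Carnot = T_C/ΔT = 263.15/43.33 = 6.073.
η_II = COP_actual/COP_Carnot = 1.089/6.073 = 0.1793.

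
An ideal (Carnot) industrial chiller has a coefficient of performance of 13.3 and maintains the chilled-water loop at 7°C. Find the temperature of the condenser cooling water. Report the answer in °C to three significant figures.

COP_R = T_C/(T_H − T_C) gives T_H − T_C = T_C/COP.
With T_C = 280.15 K, T_H = 280.15 × (1 + 1/13.3) = 301.21 K.
Converting, 301.21 K = 28.06°C.

28.1 °C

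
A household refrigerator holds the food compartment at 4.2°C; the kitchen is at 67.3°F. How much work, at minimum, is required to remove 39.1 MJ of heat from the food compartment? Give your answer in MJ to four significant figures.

In absolute terms T_C = 277.35 K and T_H = 292.76 K, so ΔT = 15.41 K.
The reversible limit is COP_R = T_C/ΔT = 18.00, so W_min = Q_C/COP = Q_C·ΔT/T_C.
W_min = 39.10 × 15.41/277.35 = 2.173 MJ.

2.173 MJ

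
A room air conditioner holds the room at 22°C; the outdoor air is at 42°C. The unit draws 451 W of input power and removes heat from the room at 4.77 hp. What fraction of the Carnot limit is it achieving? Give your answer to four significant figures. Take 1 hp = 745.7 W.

0.5344

Converting, Q̇_C = 4.770 hp = 3557 W, so COP_actual = Q̇_C/Ẇ = 3557/451.0 = 7.887.
In absolute terms T_C = 295.15 K and T_H = 315.15 K, so ΔT = 20.00 K.
COP_Carnot = T_C/ΔT = 295.15/20.00 = 14.76.
η_II = COP_actual/COP_Carnot = 7.887/14.76 = 0.5344.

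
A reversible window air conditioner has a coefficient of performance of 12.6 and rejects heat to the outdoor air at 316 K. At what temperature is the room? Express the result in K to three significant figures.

293 K

For a Carnot refrigerator COP_R = T_C/(T_H − T_C), so T_C = COP·T_H/(1 + COP).
With T_H = 316.00 K, T_C = 12.6 × 316.00/13.60 = 292.76 K.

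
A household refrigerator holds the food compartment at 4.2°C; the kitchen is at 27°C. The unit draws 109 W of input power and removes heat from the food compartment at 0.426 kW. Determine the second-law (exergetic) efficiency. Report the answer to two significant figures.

Converting, Q̇_C = 0.4260 kW = 426.0 W, so COP_actual = Q̇_C/Ẇ = 426.0/109.0 = 3.908.
In absolute terms T_C = 277.35 K and T_H = 300.15 K, so ΔT = 22.80 K.
COP_Carnot = T_C/ΔT = 277.35/22.80 = 12.16.
η_II = COP_actual/COP_Carnot = 3.908/12.16 = 0.3213.

0.32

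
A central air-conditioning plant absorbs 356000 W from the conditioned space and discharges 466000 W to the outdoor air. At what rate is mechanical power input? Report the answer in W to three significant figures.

110000 W

For a cyclic device the first law requires Q̇_H = Q̇_C + Ẇ.
Ẇ = Q̇_H − Q̇_C = 110000 W.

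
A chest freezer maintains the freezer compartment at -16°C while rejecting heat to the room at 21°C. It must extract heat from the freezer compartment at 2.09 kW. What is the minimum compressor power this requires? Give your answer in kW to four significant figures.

0.3007 kW

In absolute terms T_C = 257.15 K and T_H = 294.15 K, so ΔT = 37.00 K.
COP_Carnot = T_C/ΔT = 257.15/37.00 = 6.950.
Ẇ_min = Q̇/COP_Carnot = 2.090/6.950 = 0.3007 kW.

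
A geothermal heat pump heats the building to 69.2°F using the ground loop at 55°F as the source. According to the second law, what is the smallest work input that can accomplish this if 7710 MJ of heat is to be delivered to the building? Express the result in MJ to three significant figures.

In absolute terms T_C = 285.93 K and T_H = 293.82 K, so ΔT = 7.889 K.
The reversible limit is COP_HP = T_H/ΔT = 37.24, so W_min = Q_H/COP = Q_H·ΔT/T_H.
W_min = 7710 × 7.889/293.82 = 207.0 MJ.

207 MJ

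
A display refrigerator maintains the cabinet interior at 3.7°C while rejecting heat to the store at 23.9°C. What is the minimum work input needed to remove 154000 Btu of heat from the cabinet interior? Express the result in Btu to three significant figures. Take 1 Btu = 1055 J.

In absolute terms T_C = 276.85 K and T_H = 297.05 K, so ΔT = 20.20 K.
The reversible limit is COP_R = T_C/ΔT = 13.71, so W_min = Q_C/COP = Q_C·ΔT/T_C.
W_min = 154000 × 20.20/276.85 = 11240 Btu.

11200 Btu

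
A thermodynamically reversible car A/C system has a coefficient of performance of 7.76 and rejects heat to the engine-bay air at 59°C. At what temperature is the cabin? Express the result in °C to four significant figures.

For a Carnot refrigerator COP_R = T_C/(T_H − T_C), so T_C = COP·T_H/(1 + COP).
With T_H = 332.15 K, T_C = 7.76 × 332.15/8.760 = 294.23 K.
Converting, 294.23 K = 21.08°C.

21.08 °C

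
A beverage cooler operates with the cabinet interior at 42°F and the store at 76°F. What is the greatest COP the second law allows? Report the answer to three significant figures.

14.8

In absolute terms T_C = 278.71 K and T_H = 297.59 K, so ΔT = 18.89 K.
For a reversible cycle, COP_Carnot = T_C/ΔT = 278.71/18.89 = 14.76.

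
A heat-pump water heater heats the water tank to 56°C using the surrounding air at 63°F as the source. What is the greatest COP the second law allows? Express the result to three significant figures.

In absolute terms T_C = 290.37 K and T_H = 329.15 K, so ΔT = 38.78 K.
For a reversible cycle, COP_Carnot = T_H/ΔT = 329.15/38.78 = 8.488.

8.49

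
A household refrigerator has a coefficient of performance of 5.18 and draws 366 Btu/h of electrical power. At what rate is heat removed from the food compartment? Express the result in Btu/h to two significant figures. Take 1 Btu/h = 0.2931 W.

Q̇_C = COP × Ẇ = 5.18 × 366.0 = 1896 Btu/h.

1900 Btu/h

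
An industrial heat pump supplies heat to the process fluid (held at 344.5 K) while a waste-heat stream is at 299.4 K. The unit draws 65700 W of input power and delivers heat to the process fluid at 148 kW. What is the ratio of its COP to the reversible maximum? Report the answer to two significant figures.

Converting, Q̇_H = 148.0 kW = 148000 W, so COP_actual = Q̇_H/Ẇ = 148000/65700 = 2.253.
The reservoir spacing is ΔT = 344.5 − 299.4 = 45.10 K.
COP_Carnot = T_H/ΔT = 344.50/45.10 = 7.639.
η_II = COP_actual/COP_Carnot = 2.253/7.639 = 0.2949.

0.29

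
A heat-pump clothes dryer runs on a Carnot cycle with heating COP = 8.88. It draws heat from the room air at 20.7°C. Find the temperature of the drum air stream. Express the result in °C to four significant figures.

COP_HP = T_H/(T_H − T_C) rearranges to T_H = COP·T_C/(COP − 1).
With T_C = 293.85 K, T_H = 8.88 × 293.85/7.880 = 331.14 K.
Converting, 331.14 K = 57.99°C.

57.99 °C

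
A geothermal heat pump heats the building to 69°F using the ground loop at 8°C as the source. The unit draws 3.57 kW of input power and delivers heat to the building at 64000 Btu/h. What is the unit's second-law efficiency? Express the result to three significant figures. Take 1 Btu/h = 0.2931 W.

0.225

Converting, Q̇_H = 64000 Btu/h = 18.76 kW, so COP_actual = Q̇_H/Ẇ = 18.76/3.570 = 5.254.
In absolute terms T_C = 281.15 K and T_H = 293.71 K, so ΔT = 12.56 K.
COP_Carnot = T_H/ΔT = 293.71/12.56 = 23.39.
η_II = COP_actual/COP_Carnot = 5.254/23.39 = 0.2246.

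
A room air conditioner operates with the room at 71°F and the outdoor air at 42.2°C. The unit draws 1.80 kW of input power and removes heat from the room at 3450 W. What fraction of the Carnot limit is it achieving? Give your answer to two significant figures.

0.13

Converting, Q̇_C = 3450 W = 3.450 kW, so COP_actual = Q̇_C/Ẇ = 3.450/1.800 = 1.917.
In absolute terms T_C = 294.82 K and T_H = 315.35 K, so ΔT = 20.53 K.
COP_Carnot = T_C/ΔT = 294.82/20.53 = 14.36.
η_II = COP_actual/COP_Carnot = 1.917/14.36 = 0.1335.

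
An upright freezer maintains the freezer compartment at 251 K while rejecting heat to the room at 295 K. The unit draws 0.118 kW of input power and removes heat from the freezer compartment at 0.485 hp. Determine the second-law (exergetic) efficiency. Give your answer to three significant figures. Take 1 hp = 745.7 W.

Converting, Q̇_C = 0.4850 hp = 0.3617 kW, so COP_actual = Q̇_C/Ẇ = 0.3617/0.1180 = 3.065.
The reservoir spacing is ΔT = 295 − 251 = 44.00 K.
COP_Carnot = T_C/ΔT = 251.00/44.00 = 5.705.
η_II = COP_actual/COP_Carnot = 3.065/5.705 = 0.5373.

0.537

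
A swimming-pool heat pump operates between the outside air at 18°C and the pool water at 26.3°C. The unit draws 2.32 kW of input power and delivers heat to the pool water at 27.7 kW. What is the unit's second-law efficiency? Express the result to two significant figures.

COP_actual = Q̇_H/Ẇ = 27.70/2.320 = 11.94.
In absolute terms T_C = 291.15 K and T_H = 299.45 K, so ΔT = 8.300 K.
COP_Carnot = T_H/ΔT = 299.45/8.300 = 36.08.
η_II = COP_actual/COP_Carnot = 11.94/36.08 = 0.3309.

0.33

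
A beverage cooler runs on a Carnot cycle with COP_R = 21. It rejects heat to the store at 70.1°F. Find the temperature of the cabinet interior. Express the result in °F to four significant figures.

46.02 °F

For a Carnot refrigerator COP_R = T_C/(T_H − T_C), so T_C = COP·T_H/(1 + COP).
With T_H = 294.32 K, T_C = 21 × 294.32/22.00 = 280.94 K.
Converting, 280.94 K = 46.02°F.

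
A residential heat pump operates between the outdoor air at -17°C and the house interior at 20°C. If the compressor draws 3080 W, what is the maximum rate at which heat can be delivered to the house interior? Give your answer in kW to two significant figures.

In absolute terms T_C = 256.15 K and T_H = 293.15 K, so ΔT = 37.00 K.
COP_Carnot = T_H/ΔT = 293.15/37.00 = 7.923.
Q̇_max = COP_Carnot × Ẇ = 7.923 × 3080 W = 24400 W = 24.40 kW.

24 kW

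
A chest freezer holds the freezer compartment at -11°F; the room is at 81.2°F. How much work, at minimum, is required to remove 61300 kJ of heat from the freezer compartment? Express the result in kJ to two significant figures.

In absolute terms T_C = 249.26 K and T_H = 300.48 K, so ΔT = 51.22 K.
The reversible limit is COP_R = T_C/ΔT = 4.866, so W_min = Q_C/COP = Q_C·ΔT/T_C.
W_min = 61300 × 51.22/249.26 = 12600 kJ.

13000 kJ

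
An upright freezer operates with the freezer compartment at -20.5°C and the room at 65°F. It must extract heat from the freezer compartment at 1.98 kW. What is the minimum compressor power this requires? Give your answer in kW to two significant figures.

0.30 kW

In absolute terms T_C = 252.65 K and T_H = 291.48 K, so ΔT = 38.83 K.
COP_Carnot = T_C/ΔT = 252.65/38.83 = 6.506.
Ẇ_min = Q̇/COP_Carnot = 1.980/6.506 = 0.3043 kW.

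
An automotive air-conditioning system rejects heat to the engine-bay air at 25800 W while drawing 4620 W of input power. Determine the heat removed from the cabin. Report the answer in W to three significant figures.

For a cyclic device the first law requires Q̇_H = Q̇_C + Ẇ.
Q̇_C = Q̇_H − Ẇ = 21180 W.

21200 W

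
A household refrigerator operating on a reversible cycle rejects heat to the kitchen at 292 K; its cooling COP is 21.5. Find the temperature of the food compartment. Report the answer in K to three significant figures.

For a Carnot refrigerator COP_R = T_C/(T_H − T_C), so T_C = COP·T_H/(1 + COP).
With T_H = 292.00 K, T_C = 21.5 × 292.00/22.50 = 279.02 K.

279 K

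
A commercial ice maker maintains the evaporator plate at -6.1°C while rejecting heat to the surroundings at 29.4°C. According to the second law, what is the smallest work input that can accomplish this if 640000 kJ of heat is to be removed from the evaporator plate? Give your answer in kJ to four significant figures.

In absolute terms T_C = 267.05 K and T_H = 302.55 K, so ΔT = 35.50 K.
The reversible limit is COP_R = T_C/ΔT = 7.523, so W_min = Q_C/COP = Q_C·ΔT/T_C.
W_min = 640000 × 35.50/267.05 = 85080 kJ.

85080 kJ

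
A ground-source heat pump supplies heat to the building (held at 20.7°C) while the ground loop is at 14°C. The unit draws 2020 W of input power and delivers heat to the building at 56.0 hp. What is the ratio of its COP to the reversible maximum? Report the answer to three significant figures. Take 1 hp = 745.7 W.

0.471

Converting, Q̇_H = 56.00 hp = 41760 W, so COP_actual = Q̇_H/Ẇ = 41760/2020 = 20.67.
In absolute terms T_C = 287.15 K and T_H = 293.85 K, so ΔT = 6.700 K.
COP_Carnot = T_H/ΔT = 293.85/6.700 = 43.86.
η_II = COP_actual/COP_Carnot = 20.67/43.86 = 0.4714.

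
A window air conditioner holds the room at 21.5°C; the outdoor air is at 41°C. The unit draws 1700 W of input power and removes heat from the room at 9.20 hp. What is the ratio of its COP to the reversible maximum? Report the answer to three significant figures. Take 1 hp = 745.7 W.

Converting, Q̇_C = 9.200 hp = 6860 W, so COP_actual = Q̇_C/Ẇ = 6860/1700 = 4.036.
In absolute terms T_C = 294.65 K and T_H = 314.15 K, so ΔT = 19.50 K.
COP_Carnot = T_C/ΔT = 294.65/19.50 = 15.11.
η_II = COP_actual/COP_Carnot = 4.036/15.11 = 0.2671.

0.267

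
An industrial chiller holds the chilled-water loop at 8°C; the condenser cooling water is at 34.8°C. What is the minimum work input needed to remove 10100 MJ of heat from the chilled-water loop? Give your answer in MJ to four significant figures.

962.8 MJ

In absolute terms T_C = 281.15 K and T_H = 307.95 K, so ΔT = 26.80 K.
The reversible limit is COP_R = T_C/ΔT = 10.49, so W_min = Q_C/COP = Q_C·ΔT/T_C.
W_min = 10100 × 26.80/281.15 = 962.8 MJ.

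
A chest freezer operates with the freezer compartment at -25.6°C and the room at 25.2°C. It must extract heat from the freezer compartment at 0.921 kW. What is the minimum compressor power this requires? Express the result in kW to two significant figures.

0.19 kW

In absolute terms T_C = 247.55 K and T_H = 298.35 K, so ΔT = 50.80 K.
COP_Carnot = T_C/ΔT = 247.55/50.80 = 4.873.
Ẇ_min = Q̇/COP_Carnot = 0.9210/4.873 = 0.1890 kW.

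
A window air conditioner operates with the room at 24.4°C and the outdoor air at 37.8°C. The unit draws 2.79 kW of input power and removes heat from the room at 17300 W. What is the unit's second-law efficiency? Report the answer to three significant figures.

Converting, Q̇_C = 17300 W = 17.30 kW, so COP_actual = Q̇_C/Ẇ = 17.30/2.790 = 6.201.
In absolute terms T_C = 297.55 K and T_H = 310.95 K, so ΔT = 13.40 K.
COP_Carnot = T_C/ΔT = 297.55/13.40 = 22.21.
η_II = COP_actual/COP_Carnot = 6.201/22.21 = 0.2792.

0.279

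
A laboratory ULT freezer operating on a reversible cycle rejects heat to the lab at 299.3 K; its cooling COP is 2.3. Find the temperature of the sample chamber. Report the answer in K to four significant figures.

208.6 K

For a Carnot refrigerator COP_R = T_C/(T_H − T_C), so T_C = COP·T_H/(1 + COP).
With T_H = 299.30 K, T_C = 2.3 × 299.30/3.300 = 208.60 K.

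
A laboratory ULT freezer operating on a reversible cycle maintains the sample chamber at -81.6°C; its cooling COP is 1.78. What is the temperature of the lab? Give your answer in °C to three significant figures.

COP_R = T_C/(T_H − T_C) gives T_H − T_C = T_C/COP.
With T_C = 191.55 K, T_H = 191.55 × (1 + 1/1.78) = 299.16 K.
Converting, 299.16 K = 26.01°C.

26.0 °C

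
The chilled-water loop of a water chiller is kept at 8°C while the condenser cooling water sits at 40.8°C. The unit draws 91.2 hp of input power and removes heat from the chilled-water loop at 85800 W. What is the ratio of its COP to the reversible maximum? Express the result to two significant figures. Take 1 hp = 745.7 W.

0.15

Converting, Q̇_C = 85800 W = 115.1 hp, so COP_actual = Q̇_C/Ẇ = 115.1/91.20 = 1.262.
In absolute terms T_C = 281.15 K and T_H = 313.95 K, so ΔT = 32.80 K.
COP_Carnot = T_C/ΔT = 281.15/32.80 = 8.572.
η_II = COP_actual/COP_Carnot = 1.262/8.572 = 0.1472.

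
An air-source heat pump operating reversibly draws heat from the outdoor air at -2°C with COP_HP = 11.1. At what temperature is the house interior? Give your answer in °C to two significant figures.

COP_HP = T_H/(T_H − T_C) rearranges to T_H = COP·T_C/(COP − 1).
With T_C = 271.15 K, T_H = 11.1 × 271.15/10.10 = 298.00 K.
Converting, 298.00 K = 24.85°C.

25 °C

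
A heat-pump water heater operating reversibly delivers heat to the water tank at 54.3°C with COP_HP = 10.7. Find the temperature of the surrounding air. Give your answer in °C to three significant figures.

COP_HP = T_H/(T_H − T_C) gives T_H − T_C = T_H/COP.
With T_H = 327.45 K, T_C = 327.45 × (1 − 1/10.7) = 296.85 K.
Converting, 296.85 K = 23.70°C.

23.7 °C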